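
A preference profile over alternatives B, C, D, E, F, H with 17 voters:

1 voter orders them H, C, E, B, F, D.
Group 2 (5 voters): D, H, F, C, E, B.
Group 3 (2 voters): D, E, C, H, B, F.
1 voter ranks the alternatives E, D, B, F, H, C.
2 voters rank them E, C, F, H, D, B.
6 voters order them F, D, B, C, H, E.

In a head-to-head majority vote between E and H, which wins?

H

Ballots ranking E above H: 2 + 1 + 2 = 5.
Ballots ranking H above E: 17 − 5 = 12.
H wins the head-to-head 12–5.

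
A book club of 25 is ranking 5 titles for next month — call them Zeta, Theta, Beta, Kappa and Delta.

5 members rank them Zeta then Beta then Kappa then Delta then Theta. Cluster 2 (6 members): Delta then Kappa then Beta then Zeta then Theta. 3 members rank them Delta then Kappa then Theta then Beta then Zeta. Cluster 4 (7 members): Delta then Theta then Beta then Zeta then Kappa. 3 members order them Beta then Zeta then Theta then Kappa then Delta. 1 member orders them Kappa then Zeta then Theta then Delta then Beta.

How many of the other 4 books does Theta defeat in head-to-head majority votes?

0

Theta against each rival (25 members):
Theta vs Zeta: 10 to 15, Zeta.
Theta vs Beta: Theta preferred on 3+7+1 = 11 ballots; Beta wins 14–11.
Theta–Kappa: Kappa 15–10.
Theta vs Delta: Delta, 21–4.
Theta beats no one; loses to Zeta, Beta, Kappa, Delta — 0 pairwise wins.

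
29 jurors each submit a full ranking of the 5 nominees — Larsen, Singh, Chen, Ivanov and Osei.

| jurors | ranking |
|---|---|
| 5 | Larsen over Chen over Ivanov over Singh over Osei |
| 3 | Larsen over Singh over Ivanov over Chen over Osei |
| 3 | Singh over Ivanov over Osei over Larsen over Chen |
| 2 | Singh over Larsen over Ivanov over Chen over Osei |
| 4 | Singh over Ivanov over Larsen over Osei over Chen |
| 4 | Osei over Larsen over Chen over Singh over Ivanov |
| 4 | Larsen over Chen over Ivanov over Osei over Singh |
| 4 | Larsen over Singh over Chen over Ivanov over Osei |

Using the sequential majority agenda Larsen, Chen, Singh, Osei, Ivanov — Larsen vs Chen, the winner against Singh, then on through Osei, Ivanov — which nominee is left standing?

Larsen

Round 1: Larsen vs Chen — 29–0, Larsen advances.
Round 2: Larsen vs Singh — 20–9, Larsen advances.
Round 3: Larsen vs Osei — 22–7, Larsen advances.
Round 4: Larsen vs Ivanov — 22–7, Larsen advances.
Larsen survives the agenda.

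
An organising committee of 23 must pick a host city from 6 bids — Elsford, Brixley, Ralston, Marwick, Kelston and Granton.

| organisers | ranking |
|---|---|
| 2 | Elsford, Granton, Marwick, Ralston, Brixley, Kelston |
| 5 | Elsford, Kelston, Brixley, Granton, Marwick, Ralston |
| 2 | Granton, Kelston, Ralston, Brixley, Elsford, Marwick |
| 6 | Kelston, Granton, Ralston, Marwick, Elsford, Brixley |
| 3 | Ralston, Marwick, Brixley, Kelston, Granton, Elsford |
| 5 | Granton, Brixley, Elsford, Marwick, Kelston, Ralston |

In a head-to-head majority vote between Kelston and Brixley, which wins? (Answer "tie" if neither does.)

Ballots ranking Kelston above Brixley: 5 + 2 + 6 = 13.
Ballots ranking Brixley above Kelston: 23 − 13 = 10.
Kelston wins the head-to-head 13–10.

Kelston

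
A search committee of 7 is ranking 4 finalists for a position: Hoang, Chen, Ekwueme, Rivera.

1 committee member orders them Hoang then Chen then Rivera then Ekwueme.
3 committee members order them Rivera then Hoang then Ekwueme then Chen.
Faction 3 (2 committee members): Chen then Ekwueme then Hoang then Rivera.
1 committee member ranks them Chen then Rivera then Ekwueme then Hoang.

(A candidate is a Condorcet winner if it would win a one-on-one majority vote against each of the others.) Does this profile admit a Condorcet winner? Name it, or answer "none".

none

Head-to-head results (7 committee members):
Hoang vs Chen: Hoang preferred on 1+3 = 4 ballots; Hoang wins 4–3.
Hoang vs Ekwueme: 1+3 = 4 for Hoang, 3 for Ekwueme — Hoang by 4–3.
Hoang vs Rivera: 1+2 = 3 for Hoang, 4 for Rivera — Rivera by 4–3.
Chen vs Ekwueme: Chen is ranked higher on 1+2+1 = 4 ballots, Ekwueme on 3. Chen wins 4–3.
Chen vs Rivera: 4 to 3, Chen.
Ekwueme vs Rivera: Ekwueme is ranked higher on 2 ballots, Rivera on 5. Rivera wins 5–2.
No candidate is unbeaten: Hoang loses to Rivera; Chen loses to Hoang; Ekwueme loses to Hoang; Rivera loses to Chen. In particular Hoang > Chen > Rivera > Hoang is a majority cycle — no Condorcet winner exists.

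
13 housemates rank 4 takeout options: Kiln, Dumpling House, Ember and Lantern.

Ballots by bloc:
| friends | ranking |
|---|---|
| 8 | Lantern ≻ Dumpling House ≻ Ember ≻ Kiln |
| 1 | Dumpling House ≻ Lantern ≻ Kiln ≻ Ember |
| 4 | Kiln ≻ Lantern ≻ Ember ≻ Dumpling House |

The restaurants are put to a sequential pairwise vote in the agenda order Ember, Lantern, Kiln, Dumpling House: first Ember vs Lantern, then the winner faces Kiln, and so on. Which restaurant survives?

Lantern

Round 1: Ember vs Lantern — 0–13, Lantern advances.
Round 2: Lantern vs Kiln — 9–4, Lantern advances.
Round 3: Lantern vs Dumpling House — 12–1, Lantern advances.
The agenda winner is Lantern.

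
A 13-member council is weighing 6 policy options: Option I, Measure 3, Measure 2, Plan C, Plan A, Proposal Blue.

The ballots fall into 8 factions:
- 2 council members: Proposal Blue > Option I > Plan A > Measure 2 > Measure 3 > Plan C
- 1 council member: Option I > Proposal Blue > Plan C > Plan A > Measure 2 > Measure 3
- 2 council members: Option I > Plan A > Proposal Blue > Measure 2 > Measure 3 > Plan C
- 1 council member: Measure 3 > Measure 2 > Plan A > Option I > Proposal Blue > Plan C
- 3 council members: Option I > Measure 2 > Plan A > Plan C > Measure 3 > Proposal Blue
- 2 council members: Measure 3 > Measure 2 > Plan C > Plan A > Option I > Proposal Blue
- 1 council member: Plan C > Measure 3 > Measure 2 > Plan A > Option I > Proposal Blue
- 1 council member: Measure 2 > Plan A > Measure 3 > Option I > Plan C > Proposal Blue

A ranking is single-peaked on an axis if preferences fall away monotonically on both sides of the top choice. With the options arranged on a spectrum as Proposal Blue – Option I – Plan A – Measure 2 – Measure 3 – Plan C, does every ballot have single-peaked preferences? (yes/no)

Axis positions: Proposal Blue=1, Option I=2, Plan A=3, Measure 2=4, Measure 3=5, Plan C=6.
Faction 1 (peak Proposal Blue at position 1): ranking walks positions 1-2-3-4-5-6, expanding outward from the peak — single-peaked.
Faction 2: ranking walks positions 2-1-6-3-4-5; Plan C is ranked above Plan A even though Plan A lies between Plan C and the peak Option I on the axis — preferences dip and rise again. Not single-peaked.
Faction 3 (peak Option I at position 2): ranking walks positions 2-3-1-4-5-6, expanding outward from the peak — single-peaked.
Faction 4 (peak Measure 3 at position 5): ranking walks positions 5-4-3-2-1-6, expanding outward from the peak — single-peaked.
Faction 5: ranking walks positions 2-4-3-6-5-1; Measure 2 is ranked above Plan A even though Plan A lies between Measure 2 and the peak Option I on the axis — preferences dip and rise again. Not single-peaked.
Faction 6 (peak Measure 3 at position 5): ranking walks positions 5-4-6-3-2-1, expanding outward from the peak — single-peaked.
Faction 7 (peak Plan C at position 6): ranking walks positions 6-5-4-3-2-1, expanding outward from the peak — single-peaked.
Faction 8 (peak Measure 2 at position 4): ranking walks positions 4-3-5-2-6-1, expanding outward from the peak — single-peaked.
Faction 2 violates single-peakedness, so the profile is not single-peaked on this axis.

no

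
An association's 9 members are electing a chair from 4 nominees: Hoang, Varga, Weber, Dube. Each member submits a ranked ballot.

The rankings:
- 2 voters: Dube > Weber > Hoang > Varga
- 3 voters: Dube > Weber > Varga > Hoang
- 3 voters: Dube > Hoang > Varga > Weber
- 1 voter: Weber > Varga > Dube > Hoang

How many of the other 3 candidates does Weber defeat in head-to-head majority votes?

2

Weber against each rival (9 voters):
Weber–Hoang: Weber 6–3.
Weber vs Varga: Weber wins 6–3.
Weber vs Dube: Weber preferred on 1 ballot; Dube wins 8–1.
Weber beats Hoang, Varga; loses to Dube — 2 pairwise wins.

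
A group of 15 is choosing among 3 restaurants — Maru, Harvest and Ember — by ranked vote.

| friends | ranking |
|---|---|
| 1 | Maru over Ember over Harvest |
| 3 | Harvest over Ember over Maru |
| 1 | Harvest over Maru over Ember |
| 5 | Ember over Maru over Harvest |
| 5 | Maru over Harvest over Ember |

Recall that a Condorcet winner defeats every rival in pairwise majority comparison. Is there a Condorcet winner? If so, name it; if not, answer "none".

Check each pair by majority over 15 ballots:
Maru vs Harvest: 11 to 4, Maru.
Maru vs Ember: Maru preferred on 1+1+5 = 7 ballots; Ember wins 8–7.
Harvest vs Ember: Harvest preferred on 3+1+5 = 9 ballots; Harvest wins 9–6.
No restaurant is unbeaten: Maru loses to Ember; Harvest loses to Maru; Ember loses to Harvest. In particular Maru beats Harvest beats Ember beats Maru is a majority cycle — no Condorcet winner exists.

none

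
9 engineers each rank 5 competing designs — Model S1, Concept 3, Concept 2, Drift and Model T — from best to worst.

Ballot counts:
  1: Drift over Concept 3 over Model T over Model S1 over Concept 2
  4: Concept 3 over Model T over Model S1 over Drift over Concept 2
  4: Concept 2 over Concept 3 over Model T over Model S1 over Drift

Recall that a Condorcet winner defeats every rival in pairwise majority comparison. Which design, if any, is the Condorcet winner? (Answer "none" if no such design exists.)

Concept 3

Head-to-head results (9 engineers):
Model S1 vs Concept 3: Model S1 is ranked higher on 0 ballots, Concept 3 on 9. Concept 3 wins 9–0.
Model S1 vs Concept 2: 5 to 4, Model S1.
Model S1 vs Drift: Model S1 preferred on 4+4 = 8 ballots; Model S1 wins 8–1.
Model S1 vs Model T: 0 to 9, Model T.
Concept 3 vs Concept 2: Concept 3 preferred on 1+4 = 5 ballots; Concept 3 wins 5–4.
Concept 3 vs Drift: Concept 3 preferred on 4+4 = 8 ballots; Concept 3 wins 8–1.
Concept 3 vs Model T: Concept 3 preferred on 1+4+4 = 9 ballots; Concept 3 wins 9–0.
Concept 2 vs Drift: Concept 2 preferred on 4 ballots; Drift wins 5–4.
Concept 2 vs Model T: 4 to 5, Model T.
Drift vs Model T: 1 for Drift, 8 for Model T — Model T by 8–1.
Concept 3 beats each of Model S1, Concept 2, Drift, Model T — Concept 3 is the Condorcet winner.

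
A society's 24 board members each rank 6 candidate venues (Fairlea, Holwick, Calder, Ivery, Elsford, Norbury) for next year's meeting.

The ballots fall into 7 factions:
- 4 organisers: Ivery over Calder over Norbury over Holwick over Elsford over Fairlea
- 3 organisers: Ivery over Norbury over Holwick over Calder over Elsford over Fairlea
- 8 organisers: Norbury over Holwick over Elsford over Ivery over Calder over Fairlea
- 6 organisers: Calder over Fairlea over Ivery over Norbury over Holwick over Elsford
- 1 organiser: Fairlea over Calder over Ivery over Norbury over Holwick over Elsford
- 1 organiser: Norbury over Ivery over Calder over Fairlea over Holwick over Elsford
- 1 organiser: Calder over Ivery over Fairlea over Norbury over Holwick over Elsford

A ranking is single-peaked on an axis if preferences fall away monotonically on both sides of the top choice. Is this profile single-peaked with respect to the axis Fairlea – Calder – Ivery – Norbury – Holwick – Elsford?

Axis positions: Fairlea=1, Calder=2, Ivery=3, Norbury=4, Holwick=5, Elsford=6.
Faction 1 (peak Ivery at position 3): ranking walks positions 3-2-4-5-6-1, expanding outward from the peak — single-peaked.
Faction 2 (peak Ivery at position 3): ranking walks positions 3-4-5-2-6-1, expanding outward from the peak — single-peaked.
Faction 3 (peak Norbury at position 4): ranking walks positions 4-5-6-3-2-1, expanding outward from the peak — single-peaked.
Faction 4 (peak Calder at position 2): ranking walks positions 2-1-3-4-5-6, expanding outward from the peak — single-peaked.
Faction 5 (peak Fairlea at position 1): ranking walks positions 1-2-3-4-5-6, expanding outward from the peak — single-peaked.
Faction 6 (peak Norbury at position 4): ranking walks positions 4-3-2-1-5-6, expanding outward from the peak — single-peaked.
Faction 7 (peak Calder at position 2): ranking walks positions 2-3-1-4-5-6, expanding outward from the peak — single-peaked.
Every ranking is single-peaked on this axis.

yes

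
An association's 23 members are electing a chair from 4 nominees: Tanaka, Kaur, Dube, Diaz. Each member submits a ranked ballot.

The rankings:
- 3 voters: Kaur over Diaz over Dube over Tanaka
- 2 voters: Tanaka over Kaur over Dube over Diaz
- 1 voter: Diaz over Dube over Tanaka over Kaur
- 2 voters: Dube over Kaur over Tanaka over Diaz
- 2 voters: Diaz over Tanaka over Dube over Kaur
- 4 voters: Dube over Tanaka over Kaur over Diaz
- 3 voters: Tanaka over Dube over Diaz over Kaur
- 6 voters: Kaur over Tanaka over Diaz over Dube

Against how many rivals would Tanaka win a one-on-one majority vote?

Tanaka against each rival (23 voters):
Tanaka–Kaur: Tanaka 12–11.
Tanaka–Dube: Tanaka 13–10.
Tanaka–Diaz: Tanaka 17–6.
Tanaka beats Kaur, Dube, Diaz — 3 pairwise wins.

3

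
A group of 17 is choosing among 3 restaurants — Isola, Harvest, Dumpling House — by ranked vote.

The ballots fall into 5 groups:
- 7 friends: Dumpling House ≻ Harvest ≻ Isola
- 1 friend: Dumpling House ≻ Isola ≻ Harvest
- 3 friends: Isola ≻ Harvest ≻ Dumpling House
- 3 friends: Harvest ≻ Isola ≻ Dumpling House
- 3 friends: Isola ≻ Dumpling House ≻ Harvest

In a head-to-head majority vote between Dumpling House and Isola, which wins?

Ballots ranking Dumpling House above Isola: 7 + 1 = 8.
Ballots ranking Isola above Dumpling House: 17 − 8 = 9.
Isola wins the head-to-head 9–8.

Isola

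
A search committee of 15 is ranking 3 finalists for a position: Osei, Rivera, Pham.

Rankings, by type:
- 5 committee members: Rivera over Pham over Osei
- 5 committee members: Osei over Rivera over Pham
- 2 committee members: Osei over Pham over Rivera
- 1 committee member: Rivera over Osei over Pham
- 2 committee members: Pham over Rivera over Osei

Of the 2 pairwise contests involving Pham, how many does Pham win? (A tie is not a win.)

Pham against each rival (15 committee members):
Pham–Osei: Osei 8–7.
Pham vs Rivera: 4 to 11, Rivera.
Pham beats no one; loses to Osei, Rivera — 0 pairwise wins.

0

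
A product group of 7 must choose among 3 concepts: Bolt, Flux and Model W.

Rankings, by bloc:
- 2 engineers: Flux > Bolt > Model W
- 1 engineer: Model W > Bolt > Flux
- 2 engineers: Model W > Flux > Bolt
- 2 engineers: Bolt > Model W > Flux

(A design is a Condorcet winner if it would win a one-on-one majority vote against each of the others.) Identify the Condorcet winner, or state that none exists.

none

Check each pair by majority over 7 ballots:
Bolt vs Flux: Flux, 4–3.
Bolt vs Model W: Bolt, 4–3.
Flux–Model W: Model W 5–2.
Each design drops at least one matchup (Bolt loses to Flux; Flux loses to Model W; Model W loses to Bolt); the cycle Bolt → Model W → Flux → Bolt rules out a Condorcet winner.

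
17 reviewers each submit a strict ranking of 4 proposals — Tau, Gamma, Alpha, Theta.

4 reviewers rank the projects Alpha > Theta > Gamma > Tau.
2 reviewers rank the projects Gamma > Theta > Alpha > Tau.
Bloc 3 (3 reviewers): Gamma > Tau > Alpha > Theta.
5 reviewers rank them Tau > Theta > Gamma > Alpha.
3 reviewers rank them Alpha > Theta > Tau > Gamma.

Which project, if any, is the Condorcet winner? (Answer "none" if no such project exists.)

Head-to-head results (17 reviewers):
Tau vs Gamma: Gamma, 9–8.
Tau vs Alpha: Alpha wins 9–8.
Tau vs Theta: Theta, 9–8.
Gamma vs Alpha: 10 to 7, Gamma.
Gamma vs Theta: 2+3 = 5 for Gamma, 12 for Theta — Theta by 12–5.
Alpha vs Theta: Alpha preferred on 4+3+3 = 10 ballots; Alpha wins 10–7.
No project is unbeaten: Tau loses to Gamma; Gamma loses to Theta; Alpha loses to Gamma; Theta loses to Alpha. In particular Gamma → Alpha → Theta → Gamma is a majority cycle — no Condorcet winner exists.

none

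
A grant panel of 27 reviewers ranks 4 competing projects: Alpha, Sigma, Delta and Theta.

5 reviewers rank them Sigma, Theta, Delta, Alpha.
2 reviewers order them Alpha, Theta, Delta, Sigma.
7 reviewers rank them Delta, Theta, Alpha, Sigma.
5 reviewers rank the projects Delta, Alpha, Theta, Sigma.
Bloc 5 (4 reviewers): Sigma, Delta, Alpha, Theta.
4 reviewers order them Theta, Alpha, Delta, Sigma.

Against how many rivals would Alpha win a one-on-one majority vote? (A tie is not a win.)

Alpha against each rival (27 reviewers):
Alpha vs Sigma: Alpha is ranked higher on 2+7+5+4 = 18 ballots, Sigma on 9. Alpha wins 18–9.
Alpha vs Delta: 6 to 21, Delta.
Alpha–Theta: Theta 16–11.
Alpha beats Sigma; loses to Delta, Theta — 1 pairwise win.

1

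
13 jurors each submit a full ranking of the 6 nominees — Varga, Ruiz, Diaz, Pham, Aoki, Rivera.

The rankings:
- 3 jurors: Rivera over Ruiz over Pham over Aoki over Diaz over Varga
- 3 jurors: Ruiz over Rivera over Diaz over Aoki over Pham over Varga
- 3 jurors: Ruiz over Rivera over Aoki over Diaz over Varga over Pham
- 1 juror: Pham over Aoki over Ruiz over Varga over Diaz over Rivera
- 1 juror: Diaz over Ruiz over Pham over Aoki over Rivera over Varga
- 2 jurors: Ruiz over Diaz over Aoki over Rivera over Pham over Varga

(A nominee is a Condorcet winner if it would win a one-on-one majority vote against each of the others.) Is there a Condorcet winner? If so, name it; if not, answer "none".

Check each pair by majority over 13 ballots:
Varga vs Ruiz: Ruiz wins 13–0.
Varga–Diaz: Diaz 12–1.
Varga vs Pham: Pham, 10–3.
Varga vs Aoki: Aoki wins 13–0.
Varga vs Rivera: Rivera, 12–1.
Ruiz vs Diaz: Ruiz is ranked higher on 3+3+3+1+2 = 12 ballots, Diaz on 1. Ruiz wins 12–1.
Ruiz vs Pham: 12 to 1, Ruiz.
Ruiz vs Aoki: Ruiz, 12–1.
Ruiz vs Rivera: 3+3+1+1+2 = 10 for Ruiz, 3 for Rivera — Ruiz by 10–3.
Diaz vs Pham: Diaz, 9–4.
Diaz vs Aoki: 3+1+2 = 6 for Diaz, 7 for Aoki — Aoki by 7–6.
Diaz vs Rivera: 4 to 9, Rivera.
Pham vs Aoki: Aoki wins 8–5.
Pham–Rivera: Rivera 11–2.
Aoki vs Rivera: Aoki preferred on 1+1+2 = 4 ballots; Rivera wins 9–4.
Ruiz beats each of Varga, Diaz, Pham, Aoki, Rivera — Ruiz is the Condorcet winner.

Ruiz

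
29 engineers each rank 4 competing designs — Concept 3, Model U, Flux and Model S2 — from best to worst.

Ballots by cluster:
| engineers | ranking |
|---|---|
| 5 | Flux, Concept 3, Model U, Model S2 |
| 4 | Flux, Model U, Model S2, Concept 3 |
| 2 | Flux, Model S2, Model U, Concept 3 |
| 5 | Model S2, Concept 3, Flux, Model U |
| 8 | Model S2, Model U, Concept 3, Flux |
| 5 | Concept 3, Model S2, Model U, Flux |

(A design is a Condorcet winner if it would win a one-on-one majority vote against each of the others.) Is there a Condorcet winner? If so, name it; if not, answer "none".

Model S2

Check each pair by majority over 29 ballots:
Concept 3 vs Model U: 5+5+5 = 15 for Concept 3, 14 for Model U — Concept 3 by 15–14.
Concept 3 vs Flux: Concept 3 is ranked higher on 5+8+5 = 18 ballots, Flux on 11. Concept 3 wins 18–11.
Concept 3 vs Model S2: Concept 3 is ranked higher on 5+5 = 10 ballots, Model S2 on 19. Model S2 wins 19–10.
Model U vs Flux: 8+5 = 13 for Model U, 16 for Flux — Flux by 16–13.
Model U vs Model S2: Model U is ranked higher on 5+4 = 9 ballots, Model S2 on 20. Model S2 wins 20–9.
Flux vs Model S2: Flux preferred on 5+4+2 = 11 ballots; Model S2 wins 18–11.
Model S2 defeats every rival head-to-head and is the Condorcet winner.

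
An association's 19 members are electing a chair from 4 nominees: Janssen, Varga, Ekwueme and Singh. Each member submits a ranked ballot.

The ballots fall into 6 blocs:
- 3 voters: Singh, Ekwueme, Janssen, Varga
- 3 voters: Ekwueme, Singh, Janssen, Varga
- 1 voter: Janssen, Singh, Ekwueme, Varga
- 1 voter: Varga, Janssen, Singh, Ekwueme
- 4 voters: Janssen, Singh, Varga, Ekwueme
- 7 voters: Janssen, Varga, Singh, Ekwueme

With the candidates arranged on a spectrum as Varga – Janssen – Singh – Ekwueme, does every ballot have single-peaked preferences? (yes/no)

yes

Axis positions: Varga=1, Janssen=2, Singh=3, Ekwueme=4.
Bloc 1 (peak Singh at position 3): ranking walks positions 3-4-2-1, expanding outward from the peak — single-peaked.
Bloc 2 (peak Ekwueme at position 4): ranking walks positions 4-3-2-1, expanding outward from the peak — single-peaked.
Bloc 3 (peak Janssen at position 2): ranking walks positions 2-3-4-1, expanding outward from the peak — single-peaked.
Bloc 4 (peak Varga at position 1): ranking walks positions 1-2-3-4, expanding outward from the peak — single-peaked.
Bloc 5 (peak Janssen at position 2): ranking walks positions 2-3-1-4, expanding outward from the peak — single-peaked.
Bloc 6 (peak Janssen at position 2): ranking walks positions 2-1-3-4, expanding outward from the peak — single-peaked.
Every ranking is single-peaked on this axis.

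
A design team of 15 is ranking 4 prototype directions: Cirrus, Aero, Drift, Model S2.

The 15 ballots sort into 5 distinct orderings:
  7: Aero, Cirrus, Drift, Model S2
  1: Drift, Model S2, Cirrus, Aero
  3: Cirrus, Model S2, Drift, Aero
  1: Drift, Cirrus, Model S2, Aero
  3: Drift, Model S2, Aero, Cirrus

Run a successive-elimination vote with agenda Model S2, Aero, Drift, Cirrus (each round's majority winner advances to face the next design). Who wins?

Round 1: Model S2 vs Aero — 8–7, Model S2 advances.
Round 2: Model S2 vs Drift — 3–12, Drift advances.
Round 3: Drift vs Cirrus — 5–10, Cirrus advances.
Cirrus survives the agenda.

Cirrus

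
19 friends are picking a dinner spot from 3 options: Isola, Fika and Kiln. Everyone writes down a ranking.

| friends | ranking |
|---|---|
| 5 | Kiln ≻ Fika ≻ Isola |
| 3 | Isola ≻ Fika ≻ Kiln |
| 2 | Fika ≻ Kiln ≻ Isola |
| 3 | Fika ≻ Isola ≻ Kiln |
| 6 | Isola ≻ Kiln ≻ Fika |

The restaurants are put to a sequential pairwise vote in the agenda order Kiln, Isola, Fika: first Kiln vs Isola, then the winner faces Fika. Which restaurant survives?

Fika

Round 1: Kiln vs Isola — 7–12, Isola advances.
Round 2: Isola vs Fika — 9–10, Fika advances.
Fika survives the agenda.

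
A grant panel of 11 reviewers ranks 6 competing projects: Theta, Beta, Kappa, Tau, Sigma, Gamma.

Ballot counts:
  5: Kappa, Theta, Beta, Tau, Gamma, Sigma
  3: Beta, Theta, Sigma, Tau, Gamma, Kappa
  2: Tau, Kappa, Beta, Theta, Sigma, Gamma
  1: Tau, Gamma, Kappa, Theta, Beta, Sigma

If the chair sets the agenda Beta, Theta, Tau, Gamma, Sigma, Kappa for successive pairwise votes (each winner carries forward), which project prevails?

Round 1: Beta vs Theta — 5–6, Theta advances.
Round 2: Theta vs Tau — 8–3, Theta advances.
Round 3: Theta vs Gamma — 10–1, Theta advances.
Round 4: Theta vs Sigma — 11–0, Theta advances.
Round 5: Theta vs Kappa — 3–8, Kappa advances.
The agenda winner is Kappa.

Kappa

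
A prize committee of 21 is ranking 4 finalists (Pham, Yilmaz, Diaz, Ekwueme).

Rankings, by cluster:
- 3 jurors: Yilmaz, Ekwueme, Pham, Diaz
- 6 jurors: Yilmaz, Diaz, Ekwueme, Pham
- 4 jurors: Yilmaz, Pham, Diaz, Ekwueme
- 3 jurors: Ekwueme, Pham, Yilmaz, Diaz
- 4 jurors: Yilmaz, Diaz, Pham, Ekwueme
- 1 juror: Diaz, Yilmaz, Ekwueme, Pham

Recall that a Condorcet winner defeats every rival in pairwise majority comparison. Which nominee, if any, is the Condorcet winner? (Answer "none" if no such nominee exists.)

Yilmaz

Head-to-head results (21 jurors):
Pham vs Yilmaz: Yilmaz wins 18–3.
Pham vs Diaz: Pham is ranked higher on 3+4+3 = 10 ballots, Diaz on 11. Diaz wins 11–10.
Pham vs Ekwueme: Ekwueme, 13–8.
Yilmaz vs Diaz: Yilmaz is ranked higher on 3+6+4+3+4 = 20 ballots, Diaz on 1. Yilmaz wins 20–1.
Yilmaz vs Ekwueme: 18 to 3, Yilmaz.
Diaz vs Ekwueme: Diaz wins 15–6.
Yilmaz defeats every rival head-to-head and is the Condorcet winner.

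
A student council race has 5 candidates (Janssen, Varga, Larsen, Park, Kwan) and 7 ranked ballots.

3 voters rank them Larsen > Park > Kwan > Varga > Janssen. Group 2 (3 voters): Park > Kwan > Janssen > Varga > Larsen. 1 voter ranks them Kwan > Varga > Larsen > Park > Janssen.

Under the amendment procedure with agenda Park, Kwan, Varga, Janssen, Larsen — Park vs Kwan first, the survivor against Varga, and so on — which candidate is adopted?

Larsen

Round 1: Park vs Kwan — 6–1, Park advances.
Round 2: Park vs Varga — 6–1, Park advances.
Round 3: Park vs Janssen — 7–0, Park advances.
Round 4: Park vs Larsen — 3–4, Larsen advances.
Larsen survives the agenda.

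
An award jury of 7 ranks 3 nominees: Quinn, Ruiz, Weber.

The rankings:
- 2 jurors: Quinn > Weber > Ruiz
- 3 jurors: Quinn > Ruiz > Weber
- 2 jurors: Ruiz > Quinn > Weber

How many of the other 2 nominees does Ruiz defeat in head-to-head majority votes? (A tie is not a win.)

Ruiz against each rival (7 jurors):
Ruiz vs Quinn: Quinn wins 5–2.
Ruiz vs Weber: Ruiz wins 5–2.
Ruiz beats Weber; loses to Quinn — 1 pairwise win.

1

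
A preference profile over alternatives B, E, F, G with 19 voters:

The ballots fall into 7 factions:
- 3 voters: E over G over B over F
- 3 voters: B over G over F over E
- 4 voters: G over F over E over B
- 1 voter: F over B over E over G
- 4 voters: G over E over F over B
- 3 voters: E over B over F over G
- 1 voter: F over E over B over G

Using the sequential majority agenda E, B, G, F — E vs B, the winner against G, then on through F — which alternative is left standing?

G

Round 1: E vs B — 15–4, E advances.
Round 2: E vs G — 8–11, G advances.
Round 3: G vs F — 14–5, G advances.
The agenda winner is G.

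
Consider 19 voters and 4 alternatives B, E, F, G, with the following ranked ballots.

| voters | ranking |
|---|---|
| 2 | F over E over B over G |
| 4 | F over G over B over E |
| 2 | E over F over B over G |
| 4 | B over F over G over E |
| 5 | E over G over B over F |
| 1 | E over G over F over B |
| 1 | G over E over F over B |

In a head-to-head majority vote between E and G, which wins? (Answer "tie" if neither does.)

E

Ballots ranking E above G: 2 + 2 + 5 + 1 = 10.
Ballots ranking G above E: 19 − 10 = 9.
E wins the head-to-head 10–9.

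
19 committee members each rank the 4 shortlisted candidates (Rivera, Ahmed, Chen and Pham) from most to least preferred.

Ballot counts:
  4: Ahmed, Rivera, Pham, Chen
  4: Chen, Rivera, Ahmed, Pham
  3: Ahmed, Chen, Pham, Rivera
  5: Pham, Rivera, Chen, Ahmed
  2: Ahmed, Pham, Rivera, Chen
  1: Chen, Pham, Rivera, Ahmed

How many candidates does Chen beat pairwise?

Chen against each rival (19 committee members):
Chen vs Rivera: Rivera wins 11–8.
Chen vs Ahmed: Chen, 10–9.
Chen vs Pham: Chen preferred on 4+3+1 = 8 ballots; Pham wins 11–8.
Chen beats Ahmed; loses to Rivera, Pham — 1 pairwise win.

1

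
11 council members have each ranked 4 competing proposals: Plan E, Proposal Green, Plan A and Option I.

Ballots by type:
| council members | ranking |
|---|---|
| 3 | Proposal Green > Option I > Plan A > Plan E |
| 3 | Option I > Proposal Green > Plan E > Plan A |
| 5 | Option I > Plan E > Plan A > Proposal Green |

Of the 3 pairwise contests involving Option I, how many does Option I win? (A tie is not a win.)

Option I against each rival (11 council members):
Option I vs Plan E: Option I, 11–0.
Option I vs Proposal Green: Option I wins 8–3.
Option I vs Plan A: Option I wins 11–0.
Option I beats Plan E, Proposal Green, Plan A — 3 pairwise wins.

3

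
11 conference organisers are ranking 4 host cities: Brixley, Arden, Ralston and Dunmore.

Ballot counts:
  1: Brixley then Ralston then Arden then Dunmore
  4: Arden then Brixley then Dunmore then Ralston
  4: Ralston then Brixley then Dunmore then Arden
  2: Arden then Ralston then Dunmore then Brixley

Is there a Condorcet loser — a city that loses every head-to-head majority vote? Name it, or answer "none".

Dunmore

Pairwise majorities:
Brixley–Arden: Arden 6–5.
Brixley vs Ralston: Ralston, 6–5.
Brixley vs Dunmore: Brixley, 9–2.
Arden vs Ralston: Arden is ranked higher on 4+2 = 6 ballots, Ralston on 5. Arden wins 6–5.
Arden vs Dunmore: Arden preferred on 1+4+2 = 7 ballots; Arden wins 7–4.
Ralston–Dunmore: Ralston 7–4.
Dunmore loses to every other city — it is the Condorcet loser.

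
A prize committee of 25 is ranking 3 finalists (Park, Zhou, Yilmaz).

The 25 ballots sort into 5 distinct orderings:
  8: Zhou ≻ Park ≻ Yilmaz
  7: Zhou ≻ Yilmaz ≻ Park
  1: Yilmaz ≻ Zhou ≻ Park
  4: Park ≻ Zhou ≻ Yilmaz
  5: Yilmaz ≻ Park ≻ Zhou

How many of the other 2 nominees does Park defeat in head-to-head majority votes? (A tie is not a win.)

Park against each rival (25 jurors):
Park vs Zhou: Park is ranked higher on 4+5 = 9 ballots, Zhou on 16. Zhou wins 16–9.
Park vs Yilmaz: 8+4 = 12 for Park, 13 for Yilmaz — Yilmaz by 13–12.
Park beats no one; loses to Zhou, Yilmaz — 0 pairwise wins.

0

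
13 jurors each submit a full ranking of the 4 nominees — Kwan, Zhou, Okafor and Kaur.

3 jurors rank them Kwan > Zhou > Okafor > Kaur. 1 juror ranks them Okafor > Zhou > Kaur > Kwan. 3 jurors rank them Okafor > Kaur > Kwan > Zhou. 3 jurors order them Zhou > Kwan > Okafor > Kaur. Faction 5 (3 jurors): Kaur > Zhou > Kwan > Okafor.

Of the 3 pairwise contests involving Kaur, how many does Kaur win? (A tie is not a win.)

Kaur against each rival (13 jurors):
Kaur vs Kwan: Kaur wins 7–6.
Kaur–Zhou: Zhou 7–6.
Kaur vs Okafor: 3 for Kaur, 10 for Okafor — Okafor by 10–3.
Kaur beats Kwan; loses to Zhou, Okafor — 1 pairwise win.

1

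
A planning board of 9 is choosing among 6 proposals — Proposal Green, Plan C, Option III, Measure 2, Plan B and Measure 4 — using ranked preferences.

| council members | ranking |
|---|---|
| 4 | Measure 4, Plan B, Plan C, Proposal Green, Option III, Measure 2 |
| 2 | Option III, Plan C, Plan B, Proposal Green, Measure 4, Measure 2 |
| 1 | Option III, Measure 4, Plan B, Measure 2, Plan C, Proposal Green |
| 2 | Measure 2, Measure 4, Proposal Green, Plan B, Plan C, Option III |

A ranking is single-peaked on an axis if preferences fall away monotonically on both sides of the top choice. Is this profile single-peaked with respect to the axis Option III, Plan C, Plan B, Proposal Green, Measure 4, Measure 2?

no

Axis positions: Option III=1, Plan C=2, Plan B=3, Proposal Green=4, Measure 4=5, Measure 2=6.
Ballot type 1: ranking walks positions 5-3-2-4-1-6; Plan B is ranked above Proposal Green even though Proposal Green lies between Plan B and the peak Measure 4 on the axis — preferences dip and rise again. Not single-peaked.
Ballot type 2 (peak Option III at position 1): ranking walks positions 1-2-3-4-5-6, expanding outward from the peak — single-peaked.
Ballot type 3: ranking walks positions 1-5-3-6-2-4; Measure 4 is ranked above Plan C even though Plan C lies between Measure 4 and the peak Option III on the axis — preferences dip and rise again. Not single-peaked.
Ballot type 4 (peak Measure 2 at position 6): ranking walks positions 6-5-4-3-2-1, expanding outward from the peak — single-peaked.
Ballot type 1 violates single-peakedness, so the profile is not single-peaked on this axis.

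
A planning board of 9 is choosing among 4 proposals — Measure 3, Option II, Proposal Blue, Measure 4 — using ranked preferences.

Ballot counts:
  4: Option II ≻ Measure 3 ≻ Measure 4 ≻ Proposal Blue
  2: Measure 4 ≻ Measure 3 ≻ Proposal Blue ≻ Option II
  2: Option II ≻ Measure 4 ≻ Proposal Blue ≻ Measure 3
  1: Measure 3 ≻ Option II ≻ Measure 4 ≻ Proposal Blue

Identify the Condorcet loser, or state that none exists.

Proposal Blue

Pairwise majorities:
Measure 3 vs Option II: 3 to 6, Option II.
Measure 3 vs Proposal Blue: Measure 3, 7–2.
Measure 3 vs Measure 4: 5 to 4, Measure 3.
Option II–Proposal Blue: Option II 7–2.
Option II vs Measure 4: Option II wins 7–2.
Proposal Blue vs Measure 4: Measure 4 wins 9–0.
Proposal Blue loses to every other option — it is the Condorcet loser.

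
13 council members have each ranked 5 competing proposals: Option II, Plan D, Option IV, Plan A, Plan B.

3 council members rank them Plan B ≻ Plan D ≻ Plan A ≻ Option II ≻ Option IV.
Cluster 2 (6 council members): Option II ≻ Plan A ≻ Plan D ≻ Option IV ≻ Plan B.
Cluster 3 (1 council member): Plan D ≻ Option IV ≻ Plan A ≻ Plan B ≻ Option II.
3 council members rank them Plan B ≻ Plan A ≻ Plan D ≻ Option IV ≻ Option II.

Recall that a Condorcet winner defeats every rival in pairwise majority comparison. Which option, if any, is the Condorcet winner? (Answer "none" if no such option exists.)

Pairwise majorities:
Option II vs Plan D: 6 for Option II, 7 for Plan D — Plan D by 7–6.
Option II vs Option IV: 9 to 4, Option II.
Option II vs Plan A: Option II preferred on 6 ballots; Plan A wins 7–6.
Option II vs Plan B: 6 for Option II, 7 for Plan B — Plan B by 7–6.
Plan D vs Option IV: 13 to 0, Plan D.
Plan D vs Plan A: 3+1 = 4 for Plan D, 9 for Plan A — Plan A by 9–4.
Plan D vs Plan B: 7 to 6, Plan D.
Option IV vs Plan A: Option IV is ranked higher on 1 ballot, Plan A on 12. Plan A wins 12–1.
Option IV vs Plan B: 7 to 6, Option IV.
Plan A vs Plan B: 7 to 6, Plan A.
Plan A defeats every rival head-to-head and is the Condorcet winner.

Plan A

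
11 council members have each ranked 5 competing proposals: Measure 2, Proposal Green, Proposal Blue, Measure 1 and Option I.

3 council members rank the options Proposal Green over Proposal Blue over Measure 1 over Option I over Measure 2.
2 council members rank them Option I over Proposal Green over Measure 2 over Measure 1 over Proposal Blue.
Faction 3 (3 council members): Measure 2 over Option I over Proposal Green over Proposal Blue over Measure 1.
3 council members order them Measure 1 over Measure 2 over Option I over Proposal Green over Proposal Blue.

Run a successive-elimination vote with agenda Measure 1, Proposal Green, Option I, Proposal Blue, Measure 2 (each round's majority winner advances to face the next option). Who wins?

Measure 2

Round 1: Measure 1 vs Proposal Green — 3–8, Proposal Green advances.
Round 2: Proposal Green vs Option I — 3–8, Option I advances.
Round 3: Option I vs Proposal Blue — 8–3, Option I advances.
Round 4: Option I vs Measure 2 — 5–6, Measure 2 advances.
The agenda winner is Measure 2.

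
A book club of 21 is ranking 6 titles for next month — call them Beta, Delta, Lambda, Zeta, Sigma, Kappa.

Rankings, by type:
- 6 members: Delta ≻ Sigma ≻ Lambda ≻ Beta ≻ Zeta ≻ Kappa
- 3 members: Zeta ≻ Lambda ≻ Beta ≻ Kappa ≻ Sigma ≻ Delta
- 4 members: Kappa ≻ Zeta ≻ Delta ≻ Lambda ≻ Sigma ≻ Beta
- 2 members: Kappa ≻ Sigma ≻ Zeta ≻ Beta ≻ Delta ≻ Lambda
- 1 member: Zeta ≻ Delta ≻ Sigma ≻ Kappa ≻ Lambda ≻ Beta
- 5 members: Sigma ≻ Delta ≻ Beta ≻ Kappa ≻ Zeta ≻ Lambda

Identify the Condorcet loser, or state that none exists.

Head-to-head results (21 members):
Beta vs Delta: 5 to 16, Delta.
Beta–Lambda: Lambda 14–7.
Beta vs Zeta: 11 to 10, Beta.
Beta–Sigma: Sigma 18–3.
Beta vs Kappa: 14 to 7, Beta.
Delta vs Lambda: Delta preferred on 6+4+2+1+5 = 18 ballots; Delta wins 18–3.
Delta vs Zeta: 11 to 10, Delta.
Delta–Sigma: Delta 11–10.
Delta vs Kappa: 6+1+5 = 12 for Delta, 9 for Kappa — Delta by 12–9.
Lambda vs Zeta: Zeta wins 15–6.
Lambda vs Sigma: Sigma wins 14–7.
Lambda vs Kappa: Lambda preferred on 6+3 = 9 ballots; Kappa wins 12–9.
Zeta vs Sigma: Zeta is ranked higher on 3+4+1 = 8 ballots, Sigma on 13. Sigma wins 13–8.
Zeta vs Kappa: 6+3+1 = 10 for Zeta, 11 for Kappa — Kappa by 11–10.
Sigma vs Kappa: 6+1+5 = 12 for Sigma, 9 for Kappa — Sigma by 12–9.
Every book wins at least one matchup (Beta beats Zeta; Delta beats Beta; Lambda beats Beta; Zeta beats Lambda; Sigma beats Beta; Kappa beats Lambda), so there is no Condorcet loser.

none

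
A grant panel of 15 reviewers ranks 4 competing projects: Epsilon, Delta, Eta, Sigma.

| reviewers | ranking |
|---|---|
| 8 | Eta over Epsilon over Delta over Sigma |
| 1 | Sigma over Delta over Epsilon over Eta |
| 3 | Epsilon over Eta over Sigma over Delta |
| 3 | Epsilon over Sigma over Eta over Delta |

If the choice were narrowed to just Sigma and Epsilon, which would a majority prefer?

Ballots ranking Sigma above Epsilon: 1.
Ballots ranking Epsilon above Sigma: 15 − 1 = 14.
Epsilon wins the head-to-head 14–1.

Epsilon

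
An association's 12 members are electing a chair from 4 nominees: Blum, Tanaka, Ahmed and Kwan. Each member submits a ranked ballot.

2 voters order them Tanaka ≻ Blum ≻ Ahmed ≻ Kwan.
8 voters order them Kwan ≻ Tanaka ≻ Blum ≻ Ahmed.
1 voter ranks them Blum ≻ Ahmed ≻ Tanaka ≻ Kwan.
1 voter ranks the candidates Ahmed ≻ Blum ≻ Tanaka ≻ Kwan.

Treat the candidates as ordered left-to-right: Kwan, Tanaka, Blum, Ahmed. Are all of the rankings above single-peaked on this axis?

yes

Axis positions: Kwan=1, Tanaka=2, Blum=3, Ahmed=4.
Cluster 1 (peak Tanaka at position 2): ranking walks positions 2-3-4-1, expanding outward from the peak — single-peaked.
Cluster 2 (peak Kwan at position 1): ranking walks positions 1-2-3-4, expanding outward from the peak — single-peaked.
Cluster 3 (peak Blum at position 3): ranking walks positions 3-4-2-1, expanding outward from the peak — single-peaked.
Cluster 4 (peak Ahmed at position 4): ranking walks positions 4-3-2-1, expanding outward from the peak — single-peaked.
Every ranking is single-peaked on this axis.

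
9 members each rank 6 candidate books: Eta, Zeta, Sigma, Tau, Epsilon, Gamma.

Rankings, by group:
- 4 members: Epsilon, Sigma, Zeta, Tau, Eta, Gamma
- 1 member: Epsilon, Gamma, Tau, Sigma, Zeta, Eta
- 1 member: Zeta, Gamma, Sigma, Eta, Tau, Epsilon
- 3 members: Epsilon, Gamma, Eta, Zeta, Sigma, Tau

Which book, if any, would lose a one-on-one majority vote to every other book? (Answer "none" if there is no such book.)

Eta

Head-to-head results (9 members):
Eta vs Zeta: Zeta wins 6–3.
Eta vs Sigma: Sigma wins 6–3.
Eta vs Tau: Tau, 5–4.
Eta vs Epsilon: Epsilon, 8–1.
Eta vs Gamma: Eta preferred on 4 ballots; Gamma wins 5–4.
Zeta vs Sigma: Zeta preferred on 1+3 = 4 ballots; Sigma wins 5–4.
Zeta vs Tau: Zeta is ranked higher on 4+1+3 = 8 ballots, Tau on 1. Zeta wins 8–1.
Zeta vs Epsilon: Zeta preferred on 1 ballot; Epsilon wins 8–1.
Zeta vs Gamma: 4+1 = 5 for Zeta, 4 for Gamma — Zeta by 5–4.
Sigma vs Tau: Sigma, 8–1.
Sigma vs Epsilon: Epsilon, 8–1.
Sigma vs Gamma: Sigma is ranked higher on 4 ballots, Gamma on 5. Gamma wins 5–4.
Tau vs Epsilon: Tau preferred on 1 ballot; Epsilon wins 8–1.
Tau vs Gamma: Gamma wins 5–4.
Epsilon vs Gamma: Epsilon wins 8–1.
Eta loses to every other book — it is the Condorcet loser.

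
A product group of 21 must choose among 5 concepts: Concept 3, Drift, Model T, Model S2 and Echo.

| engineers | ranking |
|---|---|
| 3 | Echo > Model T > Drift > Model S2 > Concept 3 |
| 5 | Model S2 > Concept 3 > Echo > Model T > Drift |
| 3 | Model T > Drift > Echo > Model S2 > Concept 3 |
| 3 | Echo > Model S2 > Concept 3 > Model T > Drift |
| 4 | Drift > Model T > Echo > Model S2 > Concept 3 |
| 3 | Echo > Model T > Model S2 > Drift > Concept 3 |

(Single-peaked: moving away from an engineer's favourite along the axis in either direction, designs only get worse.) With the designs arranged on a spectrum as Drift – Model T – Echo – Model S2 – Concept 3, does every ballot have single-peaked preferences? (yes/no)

yes

Axis positions: Drift=1, Model T=2, Echo=3, Model S2=4, Concept 3=5.
Ballot type 1 (peak Echo at position 3): ranking walks positions 3-2-1-4-5, expanding outward from the peak — single-peaked.
Ballot type 2 (peak Model S2 at position 4): ranking walks positions 4-5-3-2-1, expanding outward from the peak — single-peaked.
Ballot type 3 (peak Model T at position 2): ranking walks positions 2-1-3-4-5, expanding outward from the peak — single-peaked.
Ballot type 4 (peak Echo at position 3): ranking walks positions 3-4-5-2-1, expanding outward from the peak — single-peaked.
Ballot type 5 (peak Drift at position 1): ranking walks positions 1-2-3-4-5, expanding outward from the peak — single-peaked.
Ballot type 6 (peak Echo at position 3): ranking walks positions 3-2-4-1-5, expanding outward from the peak — single-peaked.
Every ranking is single-peaked on this axis.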